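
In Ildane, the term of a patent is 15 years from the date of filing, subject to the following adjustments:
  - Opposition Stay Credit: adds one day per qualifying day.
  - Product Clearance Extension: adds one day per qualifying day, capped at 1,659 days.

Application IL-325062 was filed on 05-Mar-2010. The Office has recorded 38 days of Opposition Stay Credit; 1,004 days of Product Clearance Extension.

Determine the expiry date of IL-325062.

Base term: filing date + 15 years → 5 March 2025.
Opposition Stay Credit: +38 days → 12 April 2025.
Product Clearance Extension: 1004 days (within the 1659-day cap) → +1004 days → 11 January 2028.

January 11, 2028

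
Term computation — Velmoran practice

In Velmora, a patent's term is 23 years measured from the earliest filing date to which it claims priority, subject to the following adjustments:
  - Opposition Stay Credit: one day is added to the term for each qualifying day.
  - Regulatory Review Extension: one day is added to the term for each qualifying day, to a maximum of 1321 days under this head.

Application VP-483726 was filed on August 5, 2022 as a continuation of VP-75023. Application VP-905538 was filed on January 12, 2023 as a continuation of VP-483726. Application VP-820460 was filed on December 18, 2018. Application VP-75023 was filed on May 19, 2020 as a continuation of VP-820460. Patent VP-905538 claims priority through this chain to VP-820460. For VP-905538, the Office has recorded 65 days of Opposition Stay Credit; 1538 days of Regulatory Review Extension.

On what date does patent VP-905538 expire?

October 4, 2045

Earliest priority filing: 18 December 2018.
Base term: 18 December 2018 + 23 years → 18 December 2041.
Opposition Stay Credit: +65 days → 21 February 2042.
Regulatory Review Extension: 1538 days claimed exceeds the 1321-day cap, so +1321 days → 4 October 2045.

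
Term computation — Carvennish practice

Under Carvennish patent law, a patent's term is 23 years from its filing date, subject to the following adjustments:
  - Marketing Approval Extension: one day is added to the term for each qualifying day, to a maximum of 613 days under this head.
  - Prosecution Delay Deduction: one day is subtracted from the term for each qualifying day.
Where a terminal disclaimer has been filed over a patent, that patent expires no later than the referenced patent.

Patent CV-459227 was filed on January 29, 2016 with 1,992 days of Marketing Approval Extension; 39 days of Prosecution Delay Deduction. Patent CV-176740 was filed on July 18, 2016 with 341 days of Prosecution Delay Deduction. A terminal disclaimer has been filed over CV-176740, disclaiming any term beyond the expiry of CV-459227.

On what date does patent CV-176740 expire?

Natural term of CV-176740:
  Base: filing + 23 years → 18 July 2039.
  Prosecution Delay Deduction: −341 days → 11 August 2038.
Expiry of referenced patent CV-459227:
  Base: filing + 23 years → 29 January 2039.
  Marketing Approval Extension: 1992 days claimed exceeds the 613-day cap, so +613 days → 3 October 2040.
  Prosecution Delay Deduction: −39 days → 25 August 2040.
Terminal disclaimer: CV-176740 expires on the earlier of 11 August 2038 and 25 August 2040.

August 11, 2038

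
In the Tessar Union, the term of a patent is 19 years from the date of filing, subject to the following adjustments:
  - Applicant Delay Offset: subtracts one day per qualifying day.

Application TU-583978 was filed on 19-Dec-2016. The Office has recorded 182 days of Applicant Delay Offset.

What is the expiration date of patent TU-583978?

Base term: filing date + 19 years → 19 December 2035.
Applicant Delay Offset: −182 days → 20 June 2035.

2035-06-20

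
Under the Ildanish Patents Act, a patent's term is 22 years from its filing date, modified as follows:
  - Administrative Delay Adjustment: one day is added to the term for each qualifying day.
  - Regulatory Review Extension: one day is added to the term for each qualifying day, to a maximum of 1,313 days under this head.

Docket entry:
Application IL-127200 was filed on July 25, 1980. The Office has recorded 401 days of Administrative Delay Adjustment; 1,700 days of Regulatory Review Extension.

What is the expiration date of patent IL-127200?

Base term: filing date + 22 years → 25 July 2002.
Administrative Delay Adjustment: +401 days → 30 August 2003.
Regulatory Review Extension: 1700 days claimed exceeds the 1313-day cap, so +1313 days → 4 April 2007.

April 4, 2007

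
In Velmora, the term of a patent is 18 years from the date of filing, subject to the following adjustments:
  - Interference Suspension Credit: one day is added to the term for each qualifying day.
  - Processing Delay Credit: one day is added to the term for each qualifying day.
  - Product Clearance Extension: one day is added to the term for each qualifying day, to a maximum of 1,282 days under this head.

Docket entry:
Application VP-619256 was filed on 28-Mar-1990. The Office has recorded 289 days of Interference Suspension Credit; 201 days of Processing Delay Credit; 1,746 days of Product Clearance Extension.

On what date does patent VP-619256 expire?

Base term: filing date + 18 years → 28 March 2008.
Interference Suspension Credit: +289 days → 11 January 2009.
Processing Delay Credit: +201 days → 31 July 2009.
Product Clearance Extension: 1746 days claimed exceeds the 1282-day cap, so +1282 days → 2 February 2013.

2013-02-02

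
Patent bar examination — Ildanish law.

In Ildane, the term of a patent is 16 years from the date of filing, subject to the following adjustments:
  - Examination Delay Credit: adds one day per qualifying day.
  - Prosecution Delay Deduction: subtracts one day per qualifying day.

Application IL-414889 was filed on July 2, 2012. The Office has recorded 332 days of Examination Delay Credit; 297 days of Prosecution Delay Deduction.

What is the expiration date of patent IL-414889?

August 6, 2028

Base term: filing date + 16 years → 2 July 2028.
Examination Delay Credit: +332 days → 30 May 2029.
Prosecution Delay Deduction: −297 days → 6 August 2028.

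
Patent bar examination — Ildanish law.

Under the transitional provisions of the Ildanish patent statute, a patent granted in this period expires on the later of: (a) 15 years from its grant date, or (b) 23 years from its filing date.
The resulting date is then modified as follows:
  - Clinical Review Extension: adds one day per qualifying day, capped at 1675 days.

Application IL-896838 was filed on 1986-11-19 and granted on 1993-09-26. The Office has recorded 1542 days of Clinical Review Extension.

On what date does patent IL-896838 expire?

2014-02-08

(a) grant + 15 years → 26 September 2008.
(b) filing + 23 years → 19 November 2009.
Later of the two: 19 November 2009.
Clinical Review Extension: 1542 days (within the 1675-day cap) → +1542 days → 8 February 2014.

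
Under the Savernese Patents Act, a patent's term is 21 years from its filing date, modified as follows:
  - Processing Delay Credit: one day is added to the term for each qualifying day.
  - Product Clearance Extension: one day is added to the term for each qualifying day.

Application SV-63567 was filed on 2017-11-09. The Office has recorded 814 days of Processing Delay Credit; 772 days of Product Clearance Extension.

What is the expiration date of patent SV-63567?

2043-03-14

Base term: filing date + 21 years → 9 November 2038.
Processing Delay Credit: +814 days → 31 January 2041.
Product Clearance Extension: +772 days → 14 March 2043.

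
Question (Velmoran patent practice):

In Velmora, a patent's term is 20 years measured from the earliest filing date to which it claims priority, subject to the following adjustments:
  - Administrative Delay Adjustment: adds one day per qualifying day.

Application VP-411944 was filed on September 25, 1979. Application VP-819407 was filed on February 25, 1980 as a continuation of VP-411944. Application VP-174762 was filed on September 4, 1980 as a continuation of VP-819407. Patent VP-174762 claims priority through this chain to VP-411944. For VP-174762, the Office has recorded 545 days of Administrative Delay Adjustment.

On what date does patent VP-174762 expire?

2001-03-23

Earliest priority filing: 25 September 1979.
Base term: 25 September 1979 + 20 years → 25 September 1999.
Administrative Delay Adjustment: +545 days → 23 March 2001.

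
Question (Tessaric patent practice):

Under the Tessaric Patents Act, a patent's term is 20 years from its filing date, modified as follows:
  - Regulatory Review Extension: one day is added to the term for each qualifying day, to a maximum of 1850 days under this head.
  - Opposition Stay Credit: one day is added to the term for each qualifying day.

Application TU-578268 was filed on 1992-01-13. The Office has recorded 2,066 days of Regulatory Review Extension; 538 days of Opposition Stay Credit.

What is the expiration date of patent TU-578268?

July 28, 2018

Base term: filing date + 20 years → 13 January 2012.
Regulatory Review Extension: 2066 days claimed exceeds the 1850-day cap, so +1850 days → 5 February 2017.
Opposition Stay Credit: +538 days → 28 July 2018.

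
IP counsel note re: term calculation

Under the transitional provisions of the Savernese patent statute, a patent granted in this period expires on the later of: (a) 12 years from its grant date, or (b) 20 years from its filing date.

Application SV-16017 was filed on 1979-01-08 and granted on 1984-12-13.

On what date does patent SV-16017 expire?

(a) grant + 12 years → 13 December 1996.
(b) filing + 20 years → 8 January 1999.
Later of the two: 8 January 1999.

January 8, 1999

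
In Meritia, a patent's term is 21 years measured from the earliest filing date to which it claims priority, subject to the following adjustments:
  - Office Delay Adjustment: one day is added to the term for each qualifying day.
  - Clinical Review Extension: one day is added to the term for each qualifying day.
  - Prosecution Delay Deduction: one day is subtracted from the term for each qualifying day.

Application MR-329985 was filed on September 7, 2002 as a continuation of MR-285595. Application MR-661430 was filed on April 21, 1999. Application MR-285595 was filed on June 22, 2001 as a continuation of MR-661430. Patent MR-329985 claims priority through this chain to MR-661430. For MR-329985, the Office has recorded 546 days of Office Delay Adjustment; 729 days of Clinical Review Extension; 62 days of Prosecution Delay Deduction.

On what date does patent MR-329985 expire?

2023-08-17

Earliest priority filing: 21 April 1999.
Base term: 21 April 1999 + 21 years → 21 April 2020.
Office Delay Adjustment: +546 days → 19 October 2021.
Clinical Review Extension: +729 days → 18 October 2023.
Prosecution Delay Deduction: −62 days → 17 August 2023.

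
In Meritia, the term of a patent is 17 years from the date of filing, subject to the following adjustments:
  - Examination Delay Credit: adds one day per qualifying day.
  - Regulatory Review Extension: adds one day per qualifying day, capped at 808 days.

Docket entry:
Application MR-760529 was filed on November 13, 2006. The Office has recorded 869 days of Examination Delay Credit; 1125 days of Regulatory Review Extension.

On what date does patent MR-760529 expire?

2028-06-16

Base term: filing date + 17 years → 13 November 2023.
Examination Delay Credit: +869 days → 31 March 2026.
Regulatory Review Extension: 1125 days claimed exceeds the 808-day cap, so +808 days → 16 June 2028.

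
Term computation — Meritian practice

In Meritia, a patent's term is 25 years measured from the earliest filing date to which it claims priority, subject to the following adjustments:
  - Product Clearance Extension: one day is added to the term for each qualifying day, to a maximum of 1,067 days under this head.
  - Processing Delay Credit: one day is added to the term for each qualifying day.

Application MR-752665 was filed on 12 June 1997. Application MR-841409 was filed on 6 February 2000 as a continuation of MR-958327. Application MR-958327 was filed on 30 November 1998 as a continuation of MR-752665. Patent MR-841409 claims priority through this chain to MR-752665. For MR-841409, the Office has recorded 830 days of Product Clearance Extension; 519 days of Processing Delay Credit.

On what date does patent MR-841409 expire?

Earliest priority filing: 12 June 1997.
Base term: 12 June 1997 + 25 years → 12 June 2022.
Product Clearance Extension: 830 days (within the 1067-day cap) → +830 days → 19 September 2024.
Processing Delay Credit: +519 days → 20 February 2026.

2026-02-20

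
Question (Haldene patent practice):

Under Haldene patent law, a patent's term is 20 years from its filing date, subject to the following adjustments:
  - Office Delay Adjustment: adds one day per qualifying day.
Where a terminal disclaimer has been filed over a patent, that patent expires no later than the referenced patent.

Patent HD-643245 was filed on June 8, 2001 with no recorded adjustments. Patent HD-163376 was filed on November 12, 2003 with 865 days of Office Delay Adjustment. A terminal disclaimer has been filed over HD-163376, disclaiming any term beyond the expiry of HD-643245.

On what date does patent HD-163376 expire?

Natural term of HD-163376:
  Base: filing + 20 years → 12 November 2023.
  Office Delay Adjustment: +865 days → 26 March 2026.
Expiry of referenced patent HD-643245:
  Base: filing + 20 years → 8 June 2021.
Terminal disclaimer: HD-163376 expires on the earlier of 26 March 2026 and 8 June 2021.

2021-06-08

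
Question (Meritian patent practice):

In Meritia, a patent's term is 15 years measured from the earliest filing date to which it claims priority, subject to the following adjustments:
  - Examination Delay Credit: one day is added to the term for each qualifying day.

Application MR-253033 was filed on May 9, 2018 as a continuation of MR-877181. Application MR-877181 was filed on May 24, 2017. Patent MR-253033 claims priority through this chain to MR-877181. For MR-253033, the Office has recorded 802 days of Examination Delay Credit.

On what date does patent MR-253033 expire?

Earliest priority filing: 24 May 2017.
Base term: 24 May 2017 + 15 years → 24 May 2032.
Examination Delay Credit: +802 days → 4 August 2034.

August 4, 2034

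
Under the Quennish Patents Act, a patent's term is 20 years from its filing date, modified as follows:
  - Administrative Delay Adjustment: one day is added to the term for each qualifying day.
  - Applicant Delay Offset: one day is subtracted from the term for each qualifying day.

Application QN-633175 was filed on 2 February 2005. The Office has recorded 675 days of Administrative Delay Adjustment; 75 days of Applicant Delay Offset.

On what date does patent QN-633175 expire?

Base term: filing date + 20 years → 2 February 2025.
Administrative Delay Adjustment: +675 days → 9 December 2026.
Applicant Delay Offset: −75 days → 25 September 2026.

2026-09-25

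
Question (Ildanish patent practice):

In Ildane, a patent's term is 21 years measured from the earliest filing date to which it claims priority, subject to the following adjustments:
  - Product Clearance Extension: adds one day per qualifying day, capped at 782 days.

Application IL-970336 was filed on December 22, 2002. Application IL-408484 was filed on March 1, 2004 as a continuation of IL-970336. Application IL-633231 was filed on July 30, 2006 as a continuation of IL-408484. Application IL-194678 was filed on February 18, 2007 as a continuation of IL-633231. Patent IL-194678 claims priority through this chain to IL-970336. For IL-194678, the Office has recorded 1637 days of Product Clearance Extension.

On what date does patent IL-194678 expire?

Earliest priority filing: 22 December 2002.
Base term: 22 December 2002 + 21 years → 22 December 2023.
Product Clearance Extension: 1637 days claimed exceeds the 782-day cap, so +782 days → 11 February 2026.

2026-02-11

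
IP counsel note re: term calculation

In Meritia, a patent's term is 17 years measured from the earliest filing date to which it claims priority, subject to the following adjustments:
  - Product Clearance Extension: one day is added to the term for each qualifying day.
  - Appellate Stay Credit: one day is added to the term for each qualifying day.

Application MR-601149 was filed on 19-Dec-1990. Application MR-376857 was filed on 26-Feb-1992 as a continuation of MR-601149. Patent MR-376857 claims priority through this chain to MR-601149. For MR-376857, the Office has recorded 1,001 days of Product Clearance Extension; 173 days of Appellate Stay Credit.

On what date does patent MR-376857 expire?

Earliest priority filing: 19 December 1990.
Base term: 19 December 1990 + 17 years → 19 December 2007.
Product Clearance Extension: +1001 days → 15 September 2010.
Appellate Stay Credit: +173 days → 7 March 2011.

2011-03-07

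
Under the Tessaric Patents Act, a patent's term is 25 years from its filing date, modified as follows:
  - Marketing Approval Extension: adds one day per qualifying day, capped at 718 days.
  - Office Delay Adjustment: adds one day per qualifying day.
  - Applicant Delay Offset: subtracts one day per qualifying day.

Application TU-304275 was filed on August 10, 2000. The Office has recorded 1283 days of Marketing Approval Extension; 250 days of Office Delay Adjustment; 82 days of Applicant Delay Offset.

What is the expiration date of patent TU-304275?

2028-01-13

Base term: filing date + 25 years → 10 August 2025.
Marketing Approval Extension: 1283 days claimed exceeds the 718-day cap, so +718 days → 29 July 2027.
Office Delay Adjustment: +250 days → 4 April 2028.
Applicant Delay Offset: −82 days → 13 January 2028.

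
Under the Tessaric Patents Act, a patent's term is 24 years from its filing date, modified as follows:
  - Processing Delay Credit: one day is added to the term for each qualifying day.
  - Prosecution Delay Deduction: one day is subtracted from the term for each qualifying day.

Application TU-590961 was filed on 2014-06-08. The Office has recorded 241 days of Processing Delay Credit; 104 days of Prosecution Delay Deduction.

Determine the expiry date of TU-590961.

Base term: filing date + 24 years → 8 June 2038.
Processing Delay Credit: +241 days → 4 February 2039.
Prosecution Delay Deduction: −104 days → 23 October 2038.

2038-10-23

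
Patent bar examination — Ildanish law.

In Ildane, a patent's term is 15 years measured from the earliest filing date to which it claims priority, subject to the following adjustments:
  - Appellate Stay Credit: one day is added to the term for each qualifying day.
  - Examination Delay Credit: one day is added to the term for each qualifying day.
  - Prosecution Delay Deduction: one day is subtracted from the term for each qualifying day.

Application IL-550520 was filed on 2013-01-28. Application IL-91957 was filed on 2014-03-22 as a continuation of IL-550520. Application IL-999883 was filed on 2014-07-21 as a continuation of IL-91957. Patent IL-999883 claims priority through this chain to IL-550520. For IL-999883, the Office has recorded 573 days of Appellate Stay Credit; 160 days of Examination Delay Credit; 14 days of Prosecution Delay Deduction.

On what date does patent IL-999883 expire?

January 16, 2030

Earliest priority filing: 28 January 2013.
Base term: 28 January 2013 + 15 years → 28 January 2028.
Appellate Stay Credit: +573 days → 23 August 2029.
Examination Delay Credit: +160 days → 30 January 2030.
Prosecution Delay Deduction: −14 days → 16 January 2030.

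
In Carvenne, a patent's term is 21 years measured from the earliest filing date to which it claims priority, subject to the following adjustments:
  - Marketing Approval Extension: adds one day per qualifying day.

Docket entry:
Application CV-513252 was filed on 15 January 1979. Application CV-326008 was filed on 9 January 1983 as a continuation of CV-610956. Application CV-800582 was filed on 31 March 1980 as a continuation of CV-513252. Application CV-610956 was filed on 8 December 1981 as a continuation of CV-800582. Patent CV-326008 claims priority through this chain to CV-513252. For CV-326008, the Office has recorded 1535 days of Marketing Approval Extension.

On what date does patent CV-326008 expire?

Earliest priority filing: 15 January 1979.
Base term: 15 January 1979 + 21 years → 15 January 2000.
Marketing Approval Extension: +1535 days → 29 March 2004.

March 29, 2004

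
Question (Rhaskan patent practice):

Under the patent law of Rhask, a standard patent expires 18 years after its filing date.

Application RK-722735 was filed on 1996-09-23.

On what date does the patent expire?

2014-09-23

Filing date + 18 years → 23 September 2014.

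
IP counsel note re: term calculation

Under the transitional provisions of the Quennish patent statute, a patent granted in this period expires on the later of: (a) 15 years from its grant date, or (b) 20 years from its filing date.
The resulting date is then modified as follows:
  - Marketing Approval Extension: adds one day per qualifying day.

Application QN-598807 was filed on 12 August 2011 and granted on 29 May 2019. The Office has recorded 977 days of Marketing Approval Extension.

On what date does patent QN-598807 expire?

(a) grant + 15 years → 29 May 2034.
(b) filing + 20 years → 12 August 2031.
Later of the two: 29 May 2034.
Marketing Approval Extension: +977 days → 30 January 2037.

January 30, 2037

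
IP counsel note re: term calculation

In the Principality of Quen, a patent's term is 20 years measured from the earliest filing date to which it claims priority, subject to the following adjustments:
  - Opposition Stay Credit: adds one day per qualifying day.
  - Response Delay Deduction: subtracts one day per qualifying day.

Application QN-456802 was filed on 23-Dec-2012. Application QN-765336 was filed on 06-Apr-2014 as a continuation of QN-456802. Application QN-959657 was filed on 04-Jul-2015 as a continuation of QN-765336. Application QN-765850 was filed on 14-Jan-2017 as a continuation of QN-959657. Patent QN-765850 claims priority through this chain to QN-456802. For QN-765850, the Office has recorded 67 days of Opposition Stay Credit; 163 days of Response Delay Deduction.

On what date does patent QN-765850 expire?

September 18, 2032

Earliest priority filing: 23 December 2012.
Base term: 23 December 2012 + 20 years → 23 December 2032.
Opposition Stay Credit: +67 days → 28 February 2033.
Response Delay Deduction: −163 days → 18 September 2032.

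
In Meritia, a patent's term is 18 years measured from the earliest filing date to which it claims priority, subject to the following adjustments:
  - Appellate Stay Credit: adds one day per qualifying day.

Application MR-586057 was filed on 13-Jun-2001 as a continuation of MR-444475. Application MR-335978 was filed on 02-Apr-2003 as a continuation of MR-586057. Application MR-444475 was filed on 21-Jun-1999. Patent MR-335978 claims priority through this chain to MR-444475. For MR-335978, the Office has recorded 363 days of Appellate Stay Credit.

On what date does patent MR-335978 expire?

June 19, 2018

Earliest priority filing: 21 June 1999.
Base term: 21 June 1999 + 18 years → 21 June 2017.
Appellate Stay Credit: +363 days → 19 June 2018.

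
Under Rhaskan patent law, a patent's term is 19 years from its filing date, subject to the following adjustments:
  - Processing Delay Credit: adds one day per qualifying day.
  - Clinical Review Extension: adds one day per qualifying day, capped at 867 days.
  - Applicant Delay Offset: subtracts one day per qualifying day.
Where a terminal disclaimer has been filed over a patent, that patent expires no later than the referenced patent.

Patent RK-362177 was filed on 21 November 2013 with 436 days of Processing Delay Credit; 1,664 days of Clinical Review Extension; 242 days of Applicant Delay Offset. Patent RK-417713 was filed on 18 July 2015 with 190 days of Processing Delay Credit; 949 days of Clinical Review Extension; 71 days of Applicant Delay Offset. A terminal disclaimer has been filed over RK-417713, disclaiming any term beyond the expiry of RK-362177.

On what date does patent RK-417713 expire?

Natural term of RK-417713:
  Base: filing + 19 years → 18 July 2034.
  Processing Delay Credit: +190 days → 24 January 2035.
  Clinical Review Extension: 949 days claimed exceeds the 867-day cap, so +867 days → 9 June 2037.
  Applicant Delay Offset: −71 days → 30 March 2037.
Expiry of referenced patent RK-362177:
  Base: filing + 19 years → 21 November 2032.
  Processing Delay Credit: +436 days → 31 January 2034.
  Clinical Review Extension: 1664 days claimed exceeds the 867-day cap, so +867 days → 16 June 2036.
  Applicant Delay Offset: −242 days → 18 October 2035.
Terminal disclaimer: RK-417713 expires on the earlier of 30 March 2037 and 18 October 2035.

2035-10-18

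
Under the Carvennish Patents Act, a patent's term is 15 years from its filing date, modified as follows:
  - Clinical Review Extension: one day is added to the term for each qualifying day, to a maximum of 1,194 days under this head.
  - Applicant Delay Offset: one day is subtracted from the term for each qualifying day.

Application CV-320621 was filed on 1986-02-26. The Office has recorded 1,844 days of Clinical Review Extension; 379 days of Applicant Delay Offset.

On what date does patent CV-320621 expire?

2003-05-22

Base term: filing date + 15 years → 26 February 2001.
Clinical Review Extension: 1844 days claimed exceeds the 1194-day cap, so +1194 days → 4 June 2004.
Applicant Delay Offset: −379 days → 22 May 2003.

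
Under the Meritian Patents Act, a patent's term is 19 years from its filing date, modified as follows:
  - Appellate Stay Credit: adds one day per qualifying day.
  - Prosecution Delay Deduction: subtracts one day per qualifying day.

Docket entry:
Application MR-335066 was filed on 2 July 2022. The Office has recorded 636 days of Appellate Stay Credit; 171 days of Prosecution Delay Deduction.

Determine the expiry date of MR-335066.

Base term: filing date + 19 years → 2 July 2041.
Appellate Stay Credit: +636 days → 30 March 2043.
Prosecution Delay Deduction: −171 days → 10 October 2042.

2042-10-10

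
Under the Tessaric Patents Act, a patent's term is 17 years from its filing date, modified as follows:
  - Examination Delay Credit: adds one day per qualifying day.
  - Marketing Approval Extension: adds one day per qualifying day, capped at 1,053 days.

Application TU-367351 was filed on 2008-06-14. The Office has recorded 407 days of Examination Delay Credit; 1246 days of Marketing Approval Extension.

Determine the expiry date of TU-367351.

Base term: filing date + 17 years → 14 June 2025.
Examination Delay Credit: +407 days → 26 July 2026.
Marketing Approval Extension: 1246 days claimed exceeds the 1053-day cap, so +1053 days → 13 June 2029.

2029-06-13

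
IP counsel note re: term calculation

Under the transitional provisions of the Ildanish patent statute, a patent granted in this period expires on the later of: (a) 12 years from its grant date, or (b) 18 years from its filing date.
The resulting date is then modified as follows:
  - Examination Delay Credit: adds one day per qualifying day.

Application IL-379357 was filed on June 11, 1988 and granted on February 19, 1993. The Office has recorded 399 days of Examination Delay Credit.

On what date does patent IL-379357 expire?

(a) grant + 12 years → 19 February 2005.
(b) filing + 18 years → 11 June 2006.
Later of the two: 11 June 2006.
Examination Delay Credit: +399 days → 15 July 2007.

2007-07-15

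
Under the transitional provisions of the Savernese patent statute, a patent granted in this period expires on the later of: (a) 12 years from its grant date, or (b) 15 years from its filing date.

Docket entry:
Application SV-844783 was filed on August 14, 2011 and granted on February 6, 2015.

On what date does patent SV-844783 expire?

2027-02-06

(a) grant + 12 years → 6 February 2027.
(b) filing + 15 years → 14 August 2026.
Later of the two: 6 February 2027.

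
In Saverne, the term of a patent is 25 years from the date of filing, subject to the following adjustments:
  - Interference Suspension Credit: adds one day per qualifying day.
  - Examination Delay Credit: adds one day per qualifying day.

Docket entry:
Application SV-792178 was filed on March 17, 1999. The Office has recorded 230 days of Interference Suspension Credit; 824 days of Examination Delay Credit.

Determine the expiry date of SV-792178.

Base term: filing date + 25 years → 17 March 2024.
Interference Suspension Credit: +230 days → 2 November 2024.
Examination Delay Credit: +824 days → 4 February 2027.

February 4, 2027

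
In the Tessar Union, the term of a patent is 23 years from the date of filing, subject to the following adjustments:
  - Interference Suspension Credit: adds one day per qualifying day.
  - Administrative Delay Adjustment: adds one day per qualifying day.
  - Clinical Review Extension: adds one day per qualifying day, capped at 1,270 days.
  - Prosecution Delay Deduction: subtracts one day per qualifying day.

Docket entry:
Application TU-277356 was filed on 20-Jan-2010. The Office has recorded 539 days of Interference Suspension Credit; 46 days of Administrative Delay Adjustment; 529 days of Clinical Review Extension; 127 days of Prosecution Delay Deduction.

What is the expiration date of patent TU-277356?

Base term: filing date + 23 years → 20 January 2033.
Interference Suspension Credit: +539 days → 13 July 2034.
Administrative Delay Adjustment: +46 days → 28 August 2034.
Clinical Review Extension: 529 days (within the 1270-day cap) → +529 days → 8 February 2036.
Prosecution Delay Deduction: −127 days → 4 October 2035.

2035-10-04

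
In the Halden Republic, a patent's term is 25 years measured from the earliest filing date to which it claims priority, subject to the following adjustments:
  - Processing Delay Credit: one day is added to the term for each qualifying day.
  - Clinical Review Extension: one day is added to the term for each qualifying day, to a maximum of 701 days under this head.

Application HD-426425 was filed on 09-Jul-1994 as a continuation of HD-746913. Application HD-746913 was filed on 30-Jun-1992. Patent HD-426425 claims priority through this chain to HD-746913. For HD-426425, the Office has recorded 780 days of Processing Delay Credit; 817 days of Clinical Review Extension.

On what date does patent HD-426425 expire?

July 20, 2021

Earliest priority filing: 30 June 1992.
Base term: 30 June 1992 + 25 years → 30 June 2017.
Processing Delay Credit: +780 days → 19 August 2019.
Clinical Review Extension: 817 days claimed exceeds the 701-day cap, so +701 days → 20 July 2021.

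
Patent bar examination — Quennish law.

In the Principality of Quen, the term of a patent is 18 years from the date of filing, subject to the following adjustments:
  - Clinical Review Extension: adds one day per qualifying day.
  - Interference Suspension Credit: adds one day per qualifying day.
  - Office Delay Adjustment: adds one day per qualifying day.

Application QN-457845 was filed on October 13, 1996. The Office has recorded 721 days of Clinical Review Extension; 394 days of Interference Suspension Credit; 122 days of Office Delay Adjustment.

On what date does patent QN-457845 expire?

March 3, 2018

Base term: filing date + 18 years → 13 October 2014.
Clinical Review Extension: +721 days → 3 October 2016.
Interference Suspension Credit: +394 days → 1 November 2017.
Office Delay Adjustment: +122 days → 3 March 2018.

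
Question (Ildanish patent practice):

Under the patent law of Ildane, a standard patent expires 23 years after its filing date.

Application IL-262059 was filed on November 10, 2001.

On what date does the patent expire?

2024-11-10

Filing date + 23 years → 10 November 2024.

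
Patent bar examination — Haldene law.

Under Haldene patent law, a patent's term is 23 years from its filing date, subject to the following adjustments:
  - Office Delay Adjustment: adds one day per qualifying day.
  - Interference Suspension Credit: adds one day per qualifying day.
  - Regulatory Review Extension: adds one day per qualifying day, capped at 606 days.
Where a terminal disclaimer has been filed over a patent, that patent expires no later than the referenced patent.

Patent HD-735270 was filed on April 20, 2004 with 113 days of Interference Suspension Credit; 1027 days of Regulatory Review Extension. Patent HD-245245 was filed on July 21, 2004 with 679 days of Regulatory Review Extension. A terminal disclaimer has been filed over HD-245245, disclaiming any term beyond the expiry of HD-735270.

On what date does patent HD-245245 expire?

2029-03-18

Natural term of HD-245245:
  Base: filing + 23 years → 21 July 2027.
  Regulatory Review Extension: 679 days claimed exceeds the 606-day cap, so +606 days → 18 March 2029.
Expiry of referenced patent HD-735270:
  Base: filing + 23 years → 20 April 2027.
  Interference Suspension Credit: +113 days → 11 August 2027.
  Regulatory Review Extension: 1027 days claimed exceeds the 606-day cap, so +606 days → 8 April 2029.
Terminal disclaimer: HD-245245 expires on the earlier of 18 March 2029 and 8 April 2029.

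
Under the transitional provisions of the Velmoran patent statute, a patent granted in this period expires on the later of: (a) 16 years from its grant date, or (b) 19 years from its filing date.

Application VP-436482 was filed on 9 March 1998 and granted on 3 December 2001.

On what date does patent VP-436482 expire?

2017-12-03

(a) grant + 16 years → 3 December 2017.
(b) filing + 19 years → 9 March 2017.
Later of the two: 3 December 2017.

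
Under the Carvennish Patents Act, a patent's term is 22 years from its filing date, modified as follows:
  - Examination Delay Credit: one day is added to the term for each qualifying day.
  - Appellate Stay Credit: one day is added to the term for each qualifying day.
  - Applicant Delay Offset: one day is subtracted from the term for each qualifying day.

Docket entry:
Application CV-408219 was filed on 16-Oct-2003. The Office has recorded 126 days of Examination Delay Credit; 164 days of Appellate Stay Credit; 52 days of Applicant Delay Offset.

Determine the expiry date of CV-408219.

Base term: filing date + 22 years → 16 October 2025.
Examination Delay Credit: +126 days → 19 February 2026.
Appellate Stay Credit: +164 days → 2 August 2026.
Applicant Delay Offset: −52 days → 11 June 2026.

June 11, 2026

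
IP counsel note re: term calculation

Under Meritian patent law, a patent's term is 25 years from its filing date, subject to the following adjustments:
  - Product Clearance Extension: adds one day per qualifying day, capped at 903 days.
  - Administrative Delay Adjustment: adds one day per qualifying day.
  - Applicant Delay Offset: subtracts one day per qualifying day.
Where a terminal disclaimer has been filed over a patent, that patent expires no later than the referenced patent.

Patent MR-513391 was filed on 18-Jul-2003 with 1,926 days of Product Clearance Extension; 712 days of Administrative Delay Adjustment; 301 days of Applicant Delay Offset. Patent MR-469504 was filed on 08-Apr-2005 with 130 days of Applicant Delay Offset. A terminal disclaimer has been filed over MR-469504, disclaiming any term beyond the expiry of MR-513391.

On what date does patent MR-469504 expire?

2029-11-29

Natural term of MR-469504:
  Base: filing + 25 years → 8 April 2030.
  Applicant Delay Offset: −130 days → 29 November 2029.
Expiry of referenced patent MR-513391:
  Base: filing + 25 years → 18 July 2028.
  Product Clearance Extension: 1926 days claimed exceeds the 903-day cap, so +903 days → 7 January 2031.
  Administrative Delay Adjustment: +712 days → 19 December 2032.
  Applicant Delay Offset: −301 days → 22 February 2032.
Terminal disclaimer: MR-469504 expires on the earlier of 29 November 2029 and 22 February 2032.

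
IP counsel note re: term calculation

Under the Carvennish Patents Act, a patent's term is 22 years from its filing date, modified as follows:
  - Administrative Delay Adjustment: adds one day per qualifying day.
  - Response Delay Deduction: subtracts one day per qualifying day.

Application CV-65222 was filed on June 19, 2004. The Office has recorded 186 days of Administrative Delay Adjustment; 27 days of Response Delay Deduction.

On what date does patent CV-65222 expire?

Base term: filing date + 22 years → 19 June 2026.
Administrative Delay Adjustment: +186 days → 22 December 2026.
Response Delay Deduction: −27 days → 25 November 2026.

November 25, 2026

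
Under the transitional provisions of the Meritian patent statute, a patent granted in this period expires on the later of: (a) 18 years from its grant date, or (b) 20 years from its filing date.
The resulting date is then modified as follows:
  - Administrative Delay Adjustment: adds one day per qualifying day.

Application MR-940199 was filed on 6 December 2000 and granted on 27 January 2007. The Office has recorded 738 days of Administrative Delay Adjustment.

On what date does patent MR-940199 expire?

2027-02-04

(a) grant + 18 years → 27 January 2025.
(b) filing + 20 years → 6 December 2020.
Later of the two: 27 January 2025.
Administrative Delay Adjustment: +738 days → 4 February 2027.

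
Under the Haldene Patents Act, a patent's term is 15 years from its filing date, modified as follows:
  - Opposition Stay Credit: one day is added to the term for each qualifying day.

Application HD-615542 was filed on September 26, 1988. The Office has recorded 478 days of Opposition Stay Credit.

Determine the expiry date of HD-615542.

January 16, 2005

Base term: filing date + 15 years → 26 September 2003.
Opposition Stay Credit: +478 days → 16 January 2005.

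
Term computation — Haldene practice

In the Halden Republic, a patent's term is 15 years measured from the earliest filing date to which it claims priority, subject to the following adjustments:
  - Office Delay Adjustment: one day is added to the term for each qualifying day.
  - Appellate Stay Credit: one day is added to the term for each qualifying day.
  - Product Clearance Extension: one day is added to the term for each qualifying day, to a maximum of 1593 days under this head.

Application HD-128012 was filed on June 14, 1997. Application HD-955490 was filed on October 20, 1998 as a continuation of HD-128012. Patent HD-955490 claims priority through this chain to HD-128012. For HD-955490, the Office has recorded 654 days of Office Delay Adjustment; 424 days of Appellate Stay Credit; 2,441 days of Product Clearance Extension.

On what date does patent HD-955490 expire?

October 7, 2019

Earliest priority filing: 14 June 1997.
Base term: 14 June 1997 + 15 years → 14 June 2012.
Office Delay Adjustment: +654 days → 30 March 2014.
Appellate Stay Credit: +424 days → 28 May 2015.
Product Clearance Extension: 2441 days claimed exceeds the 1593-day cap, so +1593 days → 7 October 2019.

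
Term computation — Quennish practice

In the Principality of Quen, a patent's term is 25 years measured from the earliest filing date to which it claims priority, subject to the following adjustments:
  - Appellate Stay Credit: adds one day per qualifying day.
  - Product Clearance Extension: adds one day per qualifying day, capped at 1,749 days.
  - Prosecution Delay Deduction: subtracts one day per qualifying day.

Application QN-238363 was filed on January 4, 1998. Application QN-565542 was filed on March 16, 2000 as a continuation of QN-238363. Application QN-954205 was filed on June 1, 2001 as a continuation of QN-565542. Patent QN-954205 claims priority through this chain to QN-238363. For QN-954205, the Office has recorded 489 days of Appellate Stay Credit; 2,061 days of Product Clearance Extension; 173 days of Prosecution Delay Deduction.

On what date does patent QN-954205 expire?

August 30, 2028

Earliest priority filing: 4 January 1998.
Base term: 4 January 1998 + 25 years → 4 January 2023.
Appellate Stay Credit: +489 days → 7 May 2024.
Product Clearance Extension: 2061 days claimed exceeds the 1749-day cap, so +1749 days → 19 February 2029.
Prosecution Delay Deduction: −173 days → 30 August 2028.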